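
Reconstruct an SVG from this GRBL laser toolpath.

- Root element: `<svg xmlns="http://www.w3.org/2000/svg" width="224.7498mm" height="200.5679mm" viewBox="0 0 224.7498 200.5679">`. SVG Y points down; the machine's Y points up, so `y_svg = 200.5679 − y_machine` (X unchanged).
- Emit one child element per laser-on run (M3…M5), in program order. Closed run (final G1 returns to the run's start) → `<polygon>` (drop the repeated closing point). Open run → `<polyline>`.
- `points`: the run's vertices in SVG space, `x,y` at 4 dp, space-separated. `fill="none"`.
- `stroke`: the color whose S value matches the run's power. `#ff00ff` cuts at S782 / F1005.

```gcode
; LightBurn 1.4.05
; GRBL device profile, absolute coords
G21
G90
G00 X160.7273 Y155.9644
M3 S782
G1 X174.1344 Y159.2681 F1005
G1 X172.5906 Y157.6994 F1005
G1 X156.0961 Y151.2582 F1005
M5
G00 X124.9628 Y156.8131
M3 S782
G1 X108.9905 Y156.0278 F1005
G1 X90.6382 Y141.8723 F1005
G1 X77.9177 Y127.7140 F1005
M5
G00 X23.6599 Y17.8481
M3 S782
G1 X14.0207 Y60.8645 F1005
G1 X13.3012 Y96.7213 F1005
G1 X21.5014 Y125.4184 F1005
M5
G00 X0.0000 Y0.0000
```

Machine Y-up, SVG Y-down with viewBox height 200.5679, so y_svg = 200.5679 − y_machine; X carries over. Every run uses S782, so all elements get stroke `#ff00ff` (cut).

Run 1: The run is open, so emit a `<polyline>` with points (Y-flipped): 160.7273,44.6035 174.1344,41.2998 172.5906,42.8685 156.0961,49.3097.

Run 2: The run is open, so emit a `<polyline>` with points (Y-flipped): 124.9628,43.7548 108.9905,44.5401 90.6382,58.6956 77.9177,72.8539.

Run 3: The run is open, so emit a `<polyline>` with points (Y-flipped): 23.6599,182.7198 14.0207,139.7034 13.3012,103.8466 21.5014,75.1495.

<svg xmlns="http://www.w3.org/2000/svg" width="224.7498mm" height="200.5679mm" viewBox="0 0 224.7498 200.5679">
  <polyline points="160.7273,44.6035 174.1344,41.2998 172.5906,42.8685 156.0961,49.3097" fill="none" stroke="#ff00ff"/>
  <polyline points="124.9628,43.7548 108.9905,44.5401 90.6382,58.6956 77.9177,72.8539" fill="none" stroke="#ff00ff"/>
  <polyline points="23.6599,182.7198 14.0207,139.7034 13.3012,103.8466 21.5014,75.1495" fill="none" stroke="#ff00ff"/>
</svg>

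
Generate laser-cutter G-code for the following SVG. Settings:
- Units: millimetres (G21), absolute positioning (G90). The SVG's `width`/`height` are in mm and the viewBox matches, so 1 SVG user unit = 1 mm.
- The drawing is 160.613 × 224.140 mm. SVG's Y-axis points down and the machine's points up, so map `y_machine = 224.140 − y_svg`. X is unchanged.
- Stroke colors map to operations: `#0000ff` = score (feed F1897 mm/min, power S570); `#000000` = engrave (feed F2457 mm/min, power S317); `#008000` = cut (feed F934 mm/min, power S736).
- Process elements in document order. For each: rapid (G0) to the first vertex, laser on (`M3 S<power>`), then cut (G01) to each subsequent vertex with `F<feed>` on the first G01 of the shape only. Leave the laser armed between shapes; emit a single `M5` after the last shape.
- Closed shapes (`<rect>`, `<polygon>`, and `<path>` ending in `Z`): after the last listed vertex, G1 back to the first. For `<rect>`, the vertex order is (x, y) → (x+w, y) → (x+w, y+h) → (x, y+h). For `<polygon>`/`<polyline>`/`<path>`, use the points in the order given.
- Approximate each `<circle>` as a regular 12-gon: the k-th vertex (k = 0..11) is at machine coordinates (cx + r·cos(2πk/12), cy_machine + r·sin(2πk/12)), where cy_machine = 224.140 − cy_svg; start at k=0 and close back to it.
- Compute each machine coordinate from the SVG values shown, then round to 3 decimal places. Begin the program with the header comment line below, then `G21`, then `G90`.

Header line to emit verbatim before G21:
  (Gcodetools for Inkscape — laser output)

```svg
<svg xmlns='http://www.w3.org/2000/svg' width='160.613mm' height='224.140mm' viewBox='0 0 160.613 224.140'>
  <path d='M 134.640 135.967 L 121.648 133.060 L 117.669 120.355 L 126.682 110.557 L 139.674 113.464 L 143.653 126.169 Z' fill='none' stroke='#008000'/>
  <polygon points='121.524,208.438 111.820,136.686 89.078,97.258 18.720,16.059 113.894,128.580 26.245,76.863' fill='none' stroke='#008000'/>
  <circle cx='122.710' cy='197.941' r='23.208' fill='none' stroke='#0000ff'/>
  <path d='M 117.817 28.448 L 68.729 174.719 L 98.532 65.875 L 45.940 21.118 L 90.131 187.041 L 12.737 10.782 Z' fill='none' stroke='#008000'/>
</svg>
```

(Gcodetools for Inkscape — laser output)
G21
G90
G0 X134.640 Y88.173
M3 S736
G01 X121.648 Y91.080 F934
G01 X117.669 Y103.785
G01 X126.682 Y113.583
G01 X139.674 Y110.676
G01 X143.653 Y97.971
G01 X134.640 Y88.173
G0 X121.524 Y15.702
M3 S736
G01 X111.820 Y87.454 F934
G01 X89.078 Y126.882
G01 X18.720 Y208.081
G01 X113.894 Y95.560
G01 X26.245 Y147.277
G01 X121.524 Y15.702
G0 X145.918 Y26.199
M3 S570
G01 X142.809 Y37.803 F1897
G01 X134.314 Y46.298
G01 X122.710 Y49.407
G01 X111.106 Y46.298
G01 X102.611 Y37.803
G01 X99.502 Y26.199
G01 X102.611 Y14.595
G01 X111.106 Y6.100
G01 X122.710 Y2.991
G01 X134.314 Y6.100
G01 X142.809 Y14.595
G01 X145.918 Y26.199
G0 X117.817 Y195.692
M3 S736
G01 X68.729 Y49.421 F934
G01 X98.532 Y158.265
G01 X45.940 Y203.022
G01 X90.131 Y37.099
G01 X12.737 Y213.358
G01 X117.817 Y195.692
M5

Since the viewBox matches the mm dimensions, user units are millimetres directly. The only transform is the Y-flip y_m = 224.140 − y_svg.

Shape 1 is a regular polygon drawn with `<path>`. Its stroke #008000 means cut at S736, F934. After flipping Y the toolpath is (134.640,88.173) → (121.648,91.080) → (117.669,103.785) → (126.682,113.583) → (139.674,110.676) → (143.653,97.971) → (134.640,88.173), returning to the start.

Shape 2 is a closed polygon drawn with `<polygon>`. Its stroke #008000 means cut at S736, F934. After flipping Y the toolpath is (121.524,15.702) → (111.820,87.454) → (89.078,126.882) → (18.720,208.081) → (113.894,95.560) → (26.245,147.277) → (121.524,15.702), returning to the start.

Shape 3 is a circle drawn with `<circle>`. Its stroke #0000ff means score at S570, F1897. After flipping Y the toolpath is (145.918,26.199) → (142.809,37.803) → (134.314,46.298) → (122.710,49.407) → (111.106,46.298) → (102.611,37.803) → (99.502,26.199) → (102.611,14.595) → (111.106,6.100) → (122.710,2.991) → (134.314,6.100) → (142.809,14.595) → (145.918,26.199), returning to the start.

Shape 4 is a closed polygon drawn with `<path>`. Its stroke #008000 means cut at S736, F934. After flipping Y the toolpath is (117.817,195.692) → (68.729,49.421) → (98.532,158.265) → (45.940,203.022) → (90.131,37.099) → (12.737,213.358) → (117.817,195.692), returning to the start.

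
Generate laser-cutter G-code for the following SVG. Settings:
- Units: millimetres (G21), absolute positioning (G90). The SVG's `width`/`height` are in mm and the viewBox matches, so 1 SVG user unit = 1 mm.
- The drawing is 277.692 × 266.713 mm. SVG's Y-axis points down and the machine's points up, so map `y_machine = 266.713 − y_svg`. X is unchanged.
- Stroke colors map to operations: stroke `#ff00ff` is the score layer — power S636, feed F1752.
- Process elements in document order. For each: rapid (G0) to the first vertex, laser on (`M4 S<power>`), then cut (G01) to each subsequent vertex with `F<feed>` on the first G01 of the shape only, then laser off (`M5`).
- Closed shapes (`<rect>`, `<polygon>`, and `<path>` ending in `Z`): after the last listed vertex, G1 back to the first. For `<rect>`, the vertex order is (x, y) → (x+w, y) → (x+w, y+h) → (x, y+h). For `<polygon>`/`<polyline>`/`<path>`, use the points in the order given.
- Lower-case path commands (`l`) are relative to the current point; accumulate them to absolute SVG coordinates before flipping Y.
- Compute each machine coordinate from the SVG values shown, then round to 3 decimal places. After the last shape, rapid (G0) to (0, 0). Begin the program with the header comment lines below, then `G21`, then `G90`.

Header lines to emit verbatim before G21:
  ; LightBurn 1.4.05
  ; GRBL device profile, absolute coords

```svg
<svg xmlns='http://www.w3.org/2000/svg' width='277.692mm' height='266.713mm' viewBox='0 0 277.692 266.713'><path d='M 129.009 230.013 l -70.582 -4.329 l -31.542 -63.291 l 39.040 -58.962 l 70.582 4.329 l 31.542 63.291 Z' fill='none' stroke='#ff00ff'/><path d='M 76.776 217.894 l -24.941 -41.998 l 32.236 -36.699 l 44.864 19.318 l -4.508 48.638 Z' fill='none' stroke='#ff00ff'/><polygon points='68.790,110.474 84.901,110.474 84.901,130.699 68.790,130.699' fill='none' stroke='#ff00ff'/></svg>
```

; LightBurn 1.4.05
; GRBL device profile, absolute coords
G21
G90
G0 X129.009 Y36.700
M4 S636
G01 X58.427 Y41.029 F1752
G01 X26.885 Y104.320
G01 X65.925 Y163.282
G01 X136.507 Y158.953
G01 X168.049 Y95.662
G01 X129.009 Y36.700
M5
G0 X76.776 Y48.819
M4 S636
G01 X51.835 Y90.817 F1752
G01 X84.071 Y127.516
G01 X128.935 Y108.198
G01 X124.427 Y59.560
G01 X76.776 Y48.819
M5
G0 X68.790 Y156.239
M4 S636
G01 X84.901 Y156.239 F1752
G01 X84.901 Y136.014
G01 X68.790 Y136.014
G01 X68.790 Y156.239
M5
G0 X0.000 Y0.000

1 u = 1 mm; y_m = 266.713 − y.

[1] `<path>` regular polygon, #ff00ff→score S636 F1752: (129.009,36.700) → (58.427,41.029) → (26.885,104.320) → (65.925,163.282) → (136.507,158.953) → (168.049,95.662) → (129.009,36.700) (closed)

[2] `<path>` regular polygon, #ff00ff→score S636 F1752: (76.776,48.819) → (51.835,90.817) → (84.071,127.516) → (128.935,108.198) → (124.427,59.560) → (76.776,48.819) (closed)

[3] `<polygon>` rectangle, #ff00ff→score S636 F1752: (68.790,156.239) → (84.901,156.239) → (84.901,136.014) → (68.790,136.014) → (68.790,156.239) (closed)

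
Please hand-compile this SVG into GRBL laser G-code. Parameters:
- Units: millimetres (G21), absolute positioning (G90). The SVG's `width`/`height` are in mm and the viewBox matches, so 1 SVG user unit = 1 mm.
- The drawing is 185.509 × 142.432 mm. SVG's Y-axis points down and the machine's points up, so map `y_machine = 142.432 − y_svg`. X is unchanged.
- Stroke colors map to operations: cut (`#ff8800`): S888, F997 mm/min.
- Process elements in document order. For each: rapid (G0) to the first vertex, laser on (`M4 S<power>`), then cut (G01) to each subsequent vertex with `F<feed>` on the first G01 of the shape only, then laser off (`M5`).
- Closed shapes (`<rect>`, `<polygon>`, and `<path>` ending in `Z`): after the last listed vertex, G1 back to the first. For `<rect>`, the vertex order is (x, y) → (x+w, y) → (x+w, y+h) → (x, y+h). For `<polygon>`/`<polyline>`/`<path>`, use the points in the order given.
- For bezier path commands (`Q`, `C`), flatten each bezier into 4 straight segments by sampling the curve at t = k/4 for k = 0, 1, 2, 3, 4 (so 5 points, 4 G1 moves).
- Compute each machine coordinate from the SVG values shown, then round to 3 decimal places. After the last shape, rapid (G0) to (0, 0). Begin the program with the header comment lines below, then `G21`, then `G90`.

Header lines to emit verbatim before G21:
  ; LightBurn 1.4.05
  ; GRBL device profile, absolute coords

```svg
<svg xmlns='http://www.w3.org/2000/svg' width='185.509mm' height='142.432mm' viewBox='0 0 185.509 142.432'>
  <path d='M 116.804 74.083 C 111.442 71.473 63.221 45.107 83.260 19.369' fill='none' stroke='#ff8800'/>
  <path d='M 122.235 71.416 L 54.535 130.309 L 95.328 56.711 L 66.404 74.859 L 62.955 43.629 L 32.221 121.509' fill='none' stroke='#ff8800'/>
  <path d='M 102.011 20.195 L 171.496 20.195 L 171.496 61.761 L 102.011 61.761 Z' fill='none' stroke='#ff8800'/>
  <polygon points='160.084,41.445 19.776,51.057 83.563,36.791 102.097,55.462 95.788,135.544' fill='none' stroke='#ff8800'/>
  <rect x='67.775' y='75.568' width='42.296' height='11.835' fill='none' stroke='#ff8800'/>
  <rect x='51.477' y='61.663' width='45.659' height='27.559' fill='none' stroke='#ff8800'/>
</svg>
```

1 u = 1 mm; y_m = 142.432 − y.

[1] `<path>` cubic bezier, #ff8800→cut S888 F997: (116.804,68.349) → (106.483,74.380) → (90.507,87.033) → (79.293,104.023) → (83.260,123.063)

[2] `<path>` open polyline, #ff8800→cut S888 F997: (122.235,71.016) → (54.535,12.123) → (95.328,85.721) → (66.404,67.573) → (62.955,98.803) → (32.221,20.923)

[3] `<path>` rectangle, #ff8800→cut S888 F997: (102.011,122.237) → (171.496,122.237) → (171.496,80.671) → (102.011,80.671) → (102.011,122.237) (closed)

[4] `<polygon>` closed polygon, #ff8800→cut S888 F997: (160.084,100.987) → (19.776,91.375) → (83.563,105.641) → (102.097,86.970) → (95.788,6.888) → (160.084,100.987) (closed)

[5] `<rect>` rectangle, #ff8800→cut S888 F997: (67.775,66.864) → (110.071,66.864) → (110.071,55.029) → (67.775,55.029) → (67.775,66.864) (closed)

[6] `<rect>` rectangle, #ff8800→cut S888 F997: (51.477,80.769) → (97.136,80.769) → (97.136,53.210) → (51.477,53.210) → (51.477,80.769) (closed)

; LightBurn 1.4.05
; GRBL device profile, absolute coords
G21
G90
G0 X116.804 Y68.349
M4 S888
G01 X106.483 Y74.380 F997
G01 X90.507 Y87.033
G01 X79.293 Y104.023
G01 X83.260 Y123.063
M5
G0 X122.235 Y71.016
M4 S888
G01 X54.535 Y12.123 F997
G01 X95.328 Y85.721
G01 X66.404 Y67.573
G01 X62.955 Y98.803
G01 X32.221 Y20.923
M5
G0 X102.011 Y122.237
M4 S888
G01 X171.496 Y122.237 F997
G01 X171.496 Y80.671
G01 X102.011 Y80.671
G01 X102.011 Y122.237
M5
G0 X160.084 Y100.987
M4 S888
G01 X19.776 Y91.375 F997
G01 X83.563 Y105.641
G01 X102.097 Y86.970
G01 X95.788 Y6.888
G01 X160.084 Y100.987
M5
G0 X67.775 Y66.864
M4 S888
G01 X110.071 Y66.864 F997
G01 X110.071 Y55.029
G01 X67.775 Y55.029
G01 X67.775 Y66.864
M5
G0 X51.477 Y80.769
M4 S888
G01 X97.136 Y80.769 F997
G01 X97.136 Y53.210
G01 X51.477 Y53.210
G01 X51.477 Y80.769
M5
G0 X0.000 Y0.000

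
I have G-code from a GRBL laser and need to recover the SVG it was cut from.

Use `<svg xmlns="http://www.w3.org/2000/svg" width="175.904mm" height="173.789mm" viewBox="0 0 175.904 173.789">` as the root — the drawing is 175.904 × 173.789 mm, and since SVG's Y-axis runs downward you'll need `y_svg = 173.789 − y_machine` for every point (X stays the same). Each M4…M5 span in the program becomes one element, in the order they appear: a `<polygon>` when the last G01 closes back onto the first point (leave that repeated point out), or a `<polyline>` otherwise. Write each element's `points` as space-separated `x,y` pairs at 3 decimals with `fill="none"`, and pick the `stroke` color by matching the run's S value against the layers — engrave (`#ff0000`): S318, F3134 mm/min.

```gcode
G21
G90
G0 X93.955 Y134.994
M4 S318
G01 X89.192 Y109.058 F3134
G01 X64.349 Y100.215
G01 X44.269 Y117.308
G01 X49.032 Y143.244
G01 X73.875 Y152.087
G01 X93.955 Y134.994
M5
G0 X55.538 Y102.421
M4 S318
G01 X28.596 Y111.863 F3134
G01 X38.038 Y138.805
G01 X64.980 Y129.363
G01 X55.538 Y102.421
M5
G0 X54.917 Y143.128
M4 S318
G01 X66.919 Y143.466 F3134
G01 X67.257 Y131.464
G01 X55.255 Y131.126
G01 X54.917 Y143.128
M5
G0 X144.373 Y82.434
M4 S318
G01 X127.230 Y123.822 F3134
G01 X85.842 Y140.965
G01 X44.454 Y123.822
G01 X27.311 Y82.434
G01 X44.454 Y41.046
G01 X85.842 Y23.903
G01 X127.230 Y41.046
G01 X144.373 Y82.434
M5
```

<svg xmlns="http://www.w3.org/2000/svg" width="175.904mm" height="173.789mm" viewBox="0 0 175.904 173.789">
  <polygon points="93.955,38.795 89.192,64.731 64.349,73.574 44.269,56.481 49.032,30.545 73.875,21.702" fill="none" stroke="#ff0000"/>
  <polygon points="55.538,71.368 28.596,61.926 38.038,34.984 64.980,44.426" fill="none" stroke="#ff0000"/>
  <polygon points="54.917,30.661 66.919,30.323 67.257,42.325 55.255,42.663" fill="none" stroke="#ff0000"/>
  <polygon points="144.373,91.355 127.230,49.967 85.842,32.824 44.454,49.967 27.311,91.355 44.454,132.743 85.842,149.886 127.230,132.743" fill="none" stroke="#ff0000"/>
</svg>

Each laser-on run becomes one SVG element. Flip Y back into SVG space with y_svg = 173.789 − y_machine. Every run uses S318, so all elements get stroke `#ff0000` (engrave).

Run 1: The run returns to its start, so emit a `<polygon>` with points (Y-flipped): 93.955,38.795 89.192,64.731 64.349,73.574 44.269,56.481 49.032,30.545 73.875,21.702.

Run 2: The run returns to its start, so emit a `<polygon>` with points (Y-flipped): 55.538,71.368 28.596,61.926 38.038,34.984 64.980,44.426.

Run 3: The run returns to its start, so emit a `<polygon>` with points (Y-flipped): 54.917,30.661 66.919,30.323 67.257,42.325 55.255,42.663.

Run 4: The run returns to its start, so emit a `<polygon>` with points (Y-flipped): 144.373,91.355 127.230,49.967 85.842,32.824 44.454,49.967 27.311,91.355 44.454,132.743 85.842,149.886 127.230,132.743.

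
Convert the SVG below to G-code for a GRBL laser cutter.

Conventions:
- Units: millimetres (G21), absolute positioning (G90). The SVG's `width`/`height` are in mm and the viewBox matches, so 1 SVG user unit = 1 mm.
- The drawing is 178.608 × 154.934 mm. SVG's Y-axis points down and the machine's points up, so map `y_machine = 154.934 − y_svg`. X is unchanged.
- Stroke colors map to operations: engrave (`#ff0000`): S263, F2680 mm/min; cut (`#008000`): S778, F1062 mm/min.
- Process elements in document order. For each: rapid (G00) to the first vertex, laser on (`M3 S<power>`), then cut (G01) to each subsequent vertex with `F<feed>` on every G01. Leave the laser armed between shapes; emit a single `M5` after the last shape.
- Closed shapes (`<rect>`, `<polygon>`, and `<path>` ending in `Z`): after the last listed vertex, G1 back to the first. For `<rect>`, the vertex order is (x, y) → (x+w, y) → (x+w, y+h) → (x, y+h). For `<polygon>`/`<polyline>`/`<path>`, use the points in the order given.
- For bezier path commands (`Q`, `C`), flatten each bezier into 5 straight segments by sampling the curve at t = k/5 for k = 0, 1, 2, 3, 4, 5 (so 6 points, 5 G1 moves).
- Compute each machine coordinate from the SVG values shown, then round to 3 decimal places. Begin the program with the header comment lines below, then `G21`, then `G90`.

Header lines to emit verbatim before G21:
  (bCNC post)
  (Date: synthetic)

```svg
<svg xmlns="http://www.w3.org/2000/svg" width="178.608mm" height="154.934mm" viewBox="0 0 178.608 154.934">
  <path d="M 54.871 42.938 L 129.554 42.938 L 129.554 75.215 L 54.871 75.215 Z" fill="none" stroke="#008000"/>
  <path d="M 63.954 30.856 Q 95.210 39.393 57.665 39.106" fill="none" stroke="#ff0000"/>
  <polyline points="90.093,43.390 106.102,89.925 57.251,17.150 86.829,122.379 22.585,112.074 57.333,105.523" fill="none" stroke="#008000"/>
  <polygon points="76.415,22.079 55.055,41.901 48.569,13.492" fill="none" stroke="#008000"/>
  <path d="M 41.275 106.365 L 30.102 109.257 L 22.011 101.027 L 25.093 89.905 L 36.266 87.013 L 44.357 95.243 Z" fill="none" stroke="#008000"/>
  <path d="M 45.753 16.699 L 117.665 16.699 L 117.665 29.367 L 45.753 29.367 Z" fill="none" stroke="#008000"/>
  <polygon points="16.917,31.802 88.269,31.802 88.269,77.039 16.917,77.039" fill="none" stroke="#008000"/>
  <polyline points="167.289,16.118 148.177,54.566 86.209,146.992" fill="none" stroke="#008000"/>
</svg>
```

(bCNC post)
(Date: synthetic)
G21
G90
G00 X54.871 Y111.996
M3 S778
G01 X129.554 Y111.996 F1062
G01 X129.554 Y79.719 F1062
G01 X54.871 Y79.719 F1062
G01 X54.871 Y111.996 F1062
G00 X63.954 Y124.078
M3 S263
G01 X73.704 Y121.016 F2680
G01 X77.951 Y118.660 F2680
G01 X76.693 Y117.010 F2680
G01 X69.931 Y116.066 F2680
G01 X57.665 Y115.828 F2680
G00 X90.093 Y111.544
M3 S778
G01 X106.102 Y65.009 F1062
G01 X57.251 Y137.784 F1062
G01 X86.829 Y32.555 F1062
G01 X22.585 Y42.860 F1062
G01 X57.333 Y49.411 F1062
G00 X76.415 Y132.855
M3 S778
G01 X55.055 Y113.033 F1062
G01 X48.569 Y141.442 F1062
G01 X76.415 Y132.855 F1062
G00 X41.275 Y48.569
M3 S778
G01 X30.102 Y45.677 F1062
G01 X22.011 Y53.907 F1062
G01 X25.093 Y65.029 F1062
G01 X36.266 Y67.921 F1062
G01 X44.357 Y59.691 F1062
G01 X41.275 Y48.569 F1062
G00 X45.753 Y138.235
M3 S778
G01 X117.665 Y138.235 F1062
G01 X117.665 Y125.567 F1062
G01 X45.753 Y125.567 F1062
G01 X45.753 Y138.235 F1062
G00 X16.917 Y123.132
M3 S778
G01 X88.269 Y123.132 F1062
G01 X88.269 Y77.895 F1062
G01 X16.917 Y77.895 F1062
G01 X16.917 Y123.132 F1062
G00 X167.289 Y138.816
M3 S778
G01 X148.177 Y100.368 F1062
G01 X86.209 Y7.942 F1062
M5

1 u = 1 mm; y_m = 154.934 − y.

[1] `<path>` rectangle, #008000→cut S778 F1062: (54.871,111.996) → (129.554,111.996) → (129.554,79.719) → (54.871,79.719) → (54.871,111.996) (closed)

[2] `<path>` quadratic bezier, #ff0000→engrave S263 F2680: (63.954,124.078) → (73.704,121.016) → (77.951,118.660) → (76.693,117.010) → (69.931,116.066) → (57.665,115.828)

[3] `<polyline>` open polyline, #008000→cut S778 F1062: (90.093,111.544) → (106.102,65.009) → (57.251,137.784) → (86.829,32.555) → (22.585,42.860) → (57.333,49.411)

[4] `<polygon>` regular polygon, #008000→cut S778 F1062: (76.415,132.855) → (55.055,113.033) → (48.569,141.442) → (76.415,132.855) (closed)

[5] `<path>` regular polygon, #008000→cut S778 F1062: (41.275,48.569) → (30.102,45.677) → (22.011,53.907) → (25.093,65.029) → (36.266,67.921) → (44.357,59.691) → (41.275,48.569) (closed)

[6] `<path>` rectangle, #008000→cut S778 F1062: (45.753,138.235) → (117.665,138.235) → (117.665,125.567) → (45.753,125.567) → (45.753,138.235) (closed)

[7] `<polygon>` rectangle, #008000→cut S778 F1062: (16.917,123.132) → (88.269,123.132) → (88.269,77.895) → (16.917,77.895) → (16.917,123.132) (closed)

[8] `<polyline>` open polyline, #008000→cut S778 F1062: (167.289,138.816) → (148.177,100.368) → (86.209,7.942)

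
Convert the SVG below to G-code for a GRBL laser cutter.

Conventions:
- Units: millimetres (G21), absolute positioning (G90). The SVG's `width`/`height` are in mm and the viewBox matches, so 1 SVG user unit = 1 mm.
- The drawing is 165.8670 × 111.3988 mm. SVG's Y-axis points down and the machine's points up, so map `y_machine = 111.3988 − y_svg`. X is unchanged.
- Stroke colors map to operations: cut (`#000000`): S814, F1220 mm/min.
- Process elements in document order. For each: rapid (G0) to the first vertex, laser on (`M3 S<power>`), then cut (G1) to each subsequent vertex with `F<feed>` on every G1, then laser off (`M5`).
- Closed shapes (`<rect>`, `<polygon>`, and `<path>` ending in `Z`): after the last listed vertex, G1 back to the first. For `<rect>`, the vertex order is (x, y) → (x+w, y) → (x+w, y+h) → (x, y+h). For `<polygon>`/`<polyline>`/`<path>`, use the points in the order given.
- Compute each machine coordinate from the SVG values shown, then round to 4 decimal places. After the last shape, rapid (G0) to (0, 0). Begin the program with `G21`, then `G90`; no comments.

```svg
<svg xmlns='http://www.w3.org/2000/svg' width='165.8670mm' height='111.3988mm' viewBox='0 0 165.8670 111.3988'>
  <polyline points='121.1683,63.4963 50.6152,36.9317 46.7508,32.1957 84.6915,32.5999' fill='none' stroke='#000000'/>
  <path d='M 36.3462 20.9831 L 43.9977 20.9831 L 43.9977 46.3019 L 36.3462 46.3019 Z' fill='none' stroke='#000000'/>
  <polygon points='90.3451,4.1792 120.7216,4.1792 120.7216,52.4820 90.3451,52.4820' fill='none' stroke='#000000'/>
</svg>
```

1 u = 1 mm; y_m = 111.3988 − y.

[1] `<polyline>` open polyline, #000000→cut S814 F1220: (121.1683,47.9025) → (50.6152,74.4671) → (46.7508,79.2031) → (84.6915,78.7989)

[2] `<path>` rectangle, #000000→cut S814 F1220: (36.3462,90.4157) → (43.9977,90.4157) → (43.9977,65.0969) → (36.3462,65.0969) → (36.3462,90.4157) (closed)

[3] `<polygon>` rectangle, #000000→cut S814 F1220: (90.3451,107.2196) → (120.7216,107.2196) → (120.7216,58.9168) → (90.3451,58.9168) → (90.3451,107.2196) (closed)

G21
G90
G0 X121.1683 Y47.9025
M3 S814
G1 X50.6152 Y74.4671 F1220
G1 X46.7508 Y79.2031 F1220
G1 X84.6915 Y78.7989 F1220
M5
G0 X36.3462 Y90.4157
M3 S814
G1 X43.9977 Y90.4157 F1220
G1 X43.9977 Y65.0969 F1220
G1 X36.3462 Y65.0969 F1220
G1 X36.3462 Y90.4157 F1220
M5
G0 X90.3451 Y107.2196
M3 S814
G1 X120.7216 Y107.2196 F1220
G1 X120.7216 Y58.9168 F1220
G1 X90.3451 Y58.9168 F1220
G1 X90.3451 Y107.2196 F1220
M5
G0 X0.0000 Y0.0000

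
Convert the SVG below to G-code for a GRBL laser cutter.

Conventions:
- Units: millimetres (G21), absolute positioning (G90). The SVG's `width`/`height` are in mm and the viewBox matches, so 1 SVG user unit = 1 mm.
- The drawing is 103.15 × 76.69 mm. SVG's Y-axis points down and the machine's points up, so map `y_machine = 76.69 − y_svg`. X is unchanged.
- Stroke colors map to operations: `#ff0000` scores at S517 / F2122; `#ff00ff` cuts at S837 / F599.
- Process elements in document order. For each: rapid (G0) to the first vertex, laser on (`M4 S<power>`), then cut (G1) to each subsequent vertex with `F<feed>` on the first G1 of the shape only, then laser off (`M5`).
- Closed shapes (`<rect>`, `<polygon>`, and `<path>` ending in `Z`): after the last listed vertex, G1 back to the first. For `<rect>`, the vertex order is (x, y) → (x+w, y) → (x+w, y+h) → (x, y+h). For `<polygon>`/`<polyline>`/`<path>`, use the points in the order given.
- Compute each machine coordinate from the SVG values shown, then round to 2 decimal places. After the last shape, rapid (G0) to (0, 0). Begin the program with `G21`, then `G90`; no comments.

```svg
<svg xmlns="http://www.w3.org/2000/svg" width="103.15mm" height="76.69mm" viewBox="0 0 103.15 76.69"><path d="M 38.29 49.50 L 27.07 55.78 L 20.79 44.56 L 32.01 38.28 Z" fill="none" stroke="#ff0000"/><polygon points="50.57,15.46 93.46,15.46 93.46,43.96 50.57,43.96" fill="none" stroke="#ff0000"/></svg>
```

1 u = 1 mm; y_m = 76.69 − y.

[1] `<path>` regular polygon, #ff0000→score S517 F2122: (38.29,27.19) → (27.07,20.91) → (20.79,32.13) → (32.01,38.41) → (38.29,27.19) (closed)

[2] `<polygon>` rectangle, #ff0000→score S517 F2122: (50.57,61.23) → (93.46,61.23) → (93.46,32.73) → (50.57,32.73) → (50.57,61.23) (closed)

G21
G90
G0 X38.29 Y27.19
M4 S517
G1 X27.07 Y20.91 F2122
G1 X20.79 Y32.13
G1 X32.01 Y38.41
G1 X38.29 Y27.19
M5
G0 X50.57 Y61.23
M4 S517
G1 X93.46 Y61.23 F2122
G1 X93.46 Y32.73
G1 X50.57 Y32.73
G1 X50.57 Y61.23
M5
G0 X0.00 Y0.00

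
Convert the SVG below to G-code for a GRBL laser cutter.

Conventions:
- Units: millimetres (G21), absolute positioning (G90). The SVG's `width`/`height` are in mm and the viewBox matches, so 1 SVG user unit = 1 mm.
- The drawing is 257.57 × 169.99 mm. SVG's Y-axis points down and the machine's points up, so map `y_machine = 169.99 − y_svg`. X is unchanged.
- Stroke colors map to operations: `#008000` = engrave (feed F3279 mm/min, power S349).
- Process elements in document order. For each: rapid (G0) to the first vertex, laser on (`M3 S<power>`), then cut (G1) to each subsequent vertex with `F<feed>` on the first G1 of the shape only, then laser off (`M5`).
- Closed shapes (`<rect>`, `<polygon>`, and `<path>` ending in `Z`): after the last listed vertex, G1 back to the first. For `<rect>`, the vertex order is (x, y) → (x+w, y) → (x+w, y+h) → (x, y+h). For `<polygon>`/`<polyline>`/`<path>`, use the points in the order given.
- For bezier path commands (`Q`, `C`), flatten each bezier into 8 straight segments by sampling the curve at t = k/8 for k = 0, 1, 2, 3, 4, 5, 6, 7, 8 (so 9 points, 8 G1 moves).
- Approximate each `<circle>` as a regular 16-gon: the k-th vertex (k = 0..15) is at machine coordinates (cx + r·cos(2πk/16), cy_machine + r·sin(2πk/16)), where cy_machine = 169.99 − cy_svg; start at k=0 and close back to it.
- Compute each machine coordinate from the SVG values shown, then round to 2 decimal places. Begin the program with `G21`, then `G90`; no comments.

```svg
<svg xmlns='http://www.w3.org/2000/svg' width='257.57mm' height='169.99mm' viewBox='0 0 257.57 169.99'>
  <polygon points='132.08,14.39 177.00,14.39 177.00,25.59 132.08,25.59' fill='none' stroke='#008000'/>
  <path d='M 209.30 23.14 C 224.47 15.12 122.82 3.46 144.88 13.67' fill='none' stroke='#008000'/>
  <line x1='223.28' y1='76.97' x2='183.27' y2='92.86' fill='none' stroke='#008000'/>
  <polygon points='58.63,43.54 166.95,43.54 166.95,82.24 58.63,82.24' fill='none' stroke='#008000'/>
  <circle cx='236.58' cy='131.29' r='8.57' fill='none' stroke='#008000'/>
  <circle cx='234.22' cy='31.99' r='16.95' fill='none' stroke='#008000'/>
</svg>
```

Since the viewBox matches the mm dimensions, user units are millimetres directly. The only transform is the Y-flip y_m = 169.99 − y_svg.

Shape 1 is a rectangle drawn with `<polygon>`. Its stroke #008000 means engrave at S349, F3279. After flipping Y the toolpath is (132.08,155.60) → (177.00,155.60) → (177.00,144.40) → (132.08,144.40) → (132.08,155.60), returning to the start.

Shape 2 is a cubic bezier drawn with `<path>`. Its stroke #008000 means engrave at S349, F3279. After flipping Y the toolpath is (209.30,146.85) → (209.98,149.98) → (202.53,153.15) → (189.77,156.06) → (174.51,158.42) → (159.57,159.93) → (147.77,160.28) → (141.94,159.17) → (144.88,156.32).

Shape 3 is a line segment drawn with `<line>`. Its stroke #008000 means engrave at S349, F3279. After flipping Y the toolpath is (223.28,93.02) → (183.27,77.13).

Shape 4 is a rectangle drawn with `<polygon>`. Its stroke #008000 means engrave at S349, F3279. After flipping Y the toolpath is (58.63,126.45) → (166.95,126.45) → (166.95,87.75) → (58.63,87.75) → (58.63,126.45), returning to the start.

Shape 5 is a circle drawn with `<circle>`. Its stroke #008000 means engrave at S349, F3279. After flipping Y the toolpath is (245.15,38.70) → (244.50,41.98) → (242.64,44.76) → (239.86,46.62) → (236.58,47.27) → (233.30,46.62) → (230.52,44.76) → (228.66,41.98) → (228.01,38.70) → (228.66,35.42) → (230.52,32.64) → (233.30,30.78) → (236.58,30.13) → (239.86,30.78) → (242.64,32.64) → (244.50,35.42) → (245.15,38.70), returning to the start.

Shape 6 is a circle drawn with `<circle>`. Its stroke #008000 means engrave at S349, F3279. After flipping Y the toolpath is (251.17,138.00) → (249.88,144.49) → (246.21,149.99) → (240.71,153.66) → (234.22,154.95) → (227.73,153.66) → (222.23,149.99) → (218.56,144.49) → (217.27,138.00) → (218.56,131.51) → (222.23,126.01) → (227.73,122.34) → (234.22,121.05) → (240.71,122.34) → (246.21,126.01) → (249.88,131.51) → (251.17,138.00), returning to the start.

G21
G90
G0 X132.08 Y155.60
M3 S349
G1 X177.00 Y155.60 F3279
G1 X177.00 Y144.40
G1 X132.08 Y144.40
G1 X132.08 Y155.60
M5
G0 X209.30 Y146.85
M3 S349
G1 X209.98 Y149.98 F3279
G1 X202.53 Y153.15
G1 X189.77 Y156.06
G1 X174.51 Y158.42
G1 X159.57 Y159.93
G1 X147.77 Y160.28
G1 X141.94 Y159.17
G1 X144.88 Y156.32
M5
G0 X223.28 Y93.02
M3 S349
G1 X183.27 Y77.13 F3279
M5
G0 X58.63 Y126.45
M3 S349
G1 X166.95 Y126.45 F3279
G1 X166.95 Y87.75
G1 X58.63 Y87.75
G1 X58.63 Y126.45
M5
G0 X245.15 Y38.70
M3 S349
G1 X244.50 Y41.98 F3279
G1 X242.64 Y44.76
G1 X239.86 Y46.62
G1 X236.58 Y47.27
G1 X233.30 Y46.62
G1 X230.52 Y44.76
G1 X228.66 Y41.98
G1 X228.01 Y38.70
G1 X228.66 Y35.42
G1 X230.52 Y32.64
G1 X233.30 Y30.78
G1 X236.58 Y30.13
G1 X239.86 Y30.78
G1 X242.64 Y32.64
G1 X244.50 Y35.42
G1 X245.15 Y38.70
M5
G0 X251.17 Y138.00
M3 S349
G1 X249.88 Y144.49 F3279
G1 X246.21 Y149.99
G1 X240.71 Y153.66
G1 X234.22 Y154.95
G1 X227.73 Y153.66
G1 X222.23 Y149.99
G1 X218.56 Y144.49
G1 X217.27 Y138.00
G1 X218.56 Y131.51
G1 X222.23 Y126.01
G1 X227.73 Y122.34
G1 X234.22 Y121.05
G1 X240.71 Y122.34
G1 X246.21 Y126.01
G1 X249.88 Y131.51
G1 X251.17 Y138.00
M5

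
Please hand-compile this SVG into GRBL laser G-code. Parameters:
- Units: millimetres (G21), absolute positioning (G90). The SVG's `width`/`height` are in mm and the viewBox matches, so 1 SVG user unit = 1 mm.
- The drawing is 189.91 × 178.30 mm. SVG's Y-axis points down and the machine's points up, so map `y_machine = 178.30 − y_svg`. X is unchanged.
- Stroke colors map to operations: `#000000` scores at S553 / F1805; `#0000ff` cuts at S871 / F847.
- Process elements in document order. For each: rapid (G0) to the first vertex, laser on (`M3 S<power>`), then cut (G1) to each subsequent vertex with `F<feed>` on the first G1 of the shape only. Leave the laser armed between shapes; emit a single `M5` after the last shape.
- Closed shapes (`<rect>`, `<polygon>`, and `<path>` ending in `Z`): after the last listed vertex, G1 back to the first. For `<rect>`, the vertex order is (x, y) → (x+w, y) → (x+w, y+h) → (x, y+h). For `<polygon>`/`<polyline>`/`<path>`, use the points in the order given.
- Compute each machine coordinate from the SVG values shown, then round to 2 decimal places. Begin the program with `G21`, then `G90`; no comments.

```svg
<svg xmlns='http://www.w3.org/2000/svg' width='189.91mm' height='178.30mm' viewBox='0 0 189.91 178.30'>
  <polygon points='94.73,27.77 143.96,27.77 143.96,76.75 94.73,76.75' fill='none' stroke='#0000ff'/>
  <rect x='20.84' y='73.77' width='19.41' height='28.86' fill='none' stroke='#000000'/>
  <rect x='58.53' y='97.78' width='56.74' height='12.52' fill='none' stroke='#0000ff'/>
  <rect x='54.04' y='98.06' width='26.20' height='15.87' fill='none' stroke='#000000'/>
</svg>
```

G21
G90
G0 X94.73 Y150.53
M3 S871
G1 X143.96 Y150.53 F847
G1 X143.96 Y101.55
G1 X94.73 Y101.55
G1 X94.73 Y150.53
G0 X20.84 Y104.53
M3 S553
G1 X40.25 Y104.53 F1805
G1 X40.25 Y75.67
G1 X20.84 Y75.67
G1 X20.84 Y104.53
G0 X58.53 Y80.52
M3 S871
G1 X115.27 Y80.52 F847
G1 X115.27 Y68.00
G1 X58.53 Y68.00
G1 X58.53 Y80.52
G0 X54.04 Y80.24
M3 S553
G1 X80.24 Y80.24 F1805
G1 X80.24 Y64.37
G1 X54.04 Y64.37
G1 X54.04 Y80.24
M5

1 u = 1 mm; y_m = 178.30 − y.

[1] `<polygon>` rectangle, #0000ff→cut S871 F847: (94.73,150.53) → (143.96,150.53) → (143.96,101.55) → (94.73,101.55) → (94.73,150.53) (closed)

[2] `<rect>` rectangle, #000000→score S553 F1805: (20.84,104.53) → (40.25,104.53) → (40.25,75.67) → (20.84,75.67) → (20.84,104.53) (closed)

[3] `<rect>` rectangle, #0000ff→cut S871 F847: (58.53,80.52) → (115.27,80.52) → (115.27,68.00) → (58.53,68.00) → (58.53,80.52) (closed)

[4] `<rect>` rectangle, #000000→score S553 F1805: (54.04,80.24) → (80.24,80.24) → (80.24,64.37) → (54.04,64.37) → (54.04,80.24) (closed)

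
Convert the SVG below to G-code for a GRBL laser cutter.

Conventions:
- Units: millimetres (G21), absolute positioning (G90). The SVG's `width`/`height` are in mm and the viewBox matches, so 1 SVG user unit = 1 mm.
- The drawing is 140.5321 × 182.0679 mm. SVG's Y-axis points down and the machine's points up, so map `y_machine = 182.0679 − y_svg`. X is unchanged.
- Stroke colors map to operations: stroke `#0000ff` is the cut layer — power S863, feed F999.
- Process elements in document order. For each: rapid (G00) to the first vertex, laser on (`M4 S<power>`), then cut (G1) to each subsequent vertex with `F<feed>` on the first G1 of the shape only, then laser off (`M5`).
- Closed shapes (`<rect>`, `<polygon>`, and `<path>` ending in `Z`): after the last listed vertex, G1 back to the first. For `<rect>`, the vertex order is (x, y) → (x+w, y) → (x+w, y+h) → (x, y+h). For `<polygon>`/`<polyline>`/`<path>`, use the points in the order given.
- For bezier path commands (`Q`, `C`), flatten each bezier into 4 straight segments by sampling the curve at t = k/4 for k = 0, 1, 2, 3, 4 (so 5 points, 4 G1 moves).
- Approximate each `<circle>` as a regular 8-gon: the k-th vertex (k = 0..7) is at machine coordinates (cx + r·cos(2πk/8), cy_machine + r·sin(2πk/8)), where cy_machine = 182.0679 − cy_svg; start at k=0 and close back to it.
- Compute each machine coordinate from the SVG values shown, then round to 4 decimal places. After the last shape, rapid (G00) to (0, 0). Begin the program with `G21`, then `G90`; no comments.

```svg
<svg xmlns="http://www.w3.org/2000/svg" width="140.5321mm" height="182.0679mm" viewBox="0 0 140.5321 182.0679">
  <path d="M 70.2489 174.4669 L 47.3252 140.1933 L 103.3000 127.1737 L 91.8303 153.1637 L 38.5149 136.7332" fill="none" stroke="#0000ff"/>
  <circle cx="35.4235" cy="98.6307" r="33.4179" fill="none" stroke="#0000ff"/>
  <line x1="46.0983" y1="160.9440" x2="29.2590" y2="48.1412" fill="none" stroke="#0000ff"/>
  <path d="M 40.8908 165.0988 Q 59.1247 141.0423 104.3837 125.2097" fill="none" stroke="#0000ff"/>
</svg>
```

1 u = 1 mm; y_m = 182.0679 − y.

[1] `<path>` open polyline, #0000ff→cut S863 F999: (70.2489,7.6010) → (47.3252,41.8746) → (103.3000,54.8942) → (91.8303,28.9042) → (38.5149,45.3347)

[2] `<circle>` circle, #0000ff→cut S863 F999: (68.8414,83.4372) → (59.0535,107.0672) → (35.4235,116.8551) → (11.7935,107.0672) → (2.0056,83.4372) → (11.7935,59.8072) → (35.4235,50.0193) → (59.0535,59.8072) → (68.8414,83.4372) (closed)

[3] `<line>` line segment, #0000ff→cut S863 F999: (46.0983,21.1239) → (29.2590,133.9267)

[4] `<path>` quadratic bezier, #0000ff→cut S863 F999: (40.8908,16.9691) → (51.6968,28.4834) → (65.8810,38.9696) → (83.4433,48.4279) → (104.3837,56.8582)

G21
G90
G00 X70.2489 Y7.6010
M4 S863
G1 X47.3252 Y41.8746 F999
G1 X103.3000 Y54.8942
G1 X91.8303 Y28.9042
G1 X38.5149 Y45.3347
M5
G00 X68.8414 Y83.4372
M4 S863
G1 X59.0535 Y107.0672 F999
G1 X35.4235 Y116.8551
G1 X11.7935 Y107.0672
G1 X2.0056 Y83.4372
G1 X11.7935 Y59.8072
G1 X35.4235 Y50.0193
G1 X59.0535 Y59.8072
G1 X68.8414 Y83.4372
M5
G00 X46.0983 Y21.1239
M4 S863
G1 X29.2590 Y133.9267 F999
M5
G00 X40.8908 Y16.9691
M4 S863
G1 X51.6968 Y28.4834 F999
G1 X65.8810 Y38.9696
G1 X83.4433 Y48.4279
G1 X104.3837 Y56.8582
M5
G00 X0.0000 Y0.0000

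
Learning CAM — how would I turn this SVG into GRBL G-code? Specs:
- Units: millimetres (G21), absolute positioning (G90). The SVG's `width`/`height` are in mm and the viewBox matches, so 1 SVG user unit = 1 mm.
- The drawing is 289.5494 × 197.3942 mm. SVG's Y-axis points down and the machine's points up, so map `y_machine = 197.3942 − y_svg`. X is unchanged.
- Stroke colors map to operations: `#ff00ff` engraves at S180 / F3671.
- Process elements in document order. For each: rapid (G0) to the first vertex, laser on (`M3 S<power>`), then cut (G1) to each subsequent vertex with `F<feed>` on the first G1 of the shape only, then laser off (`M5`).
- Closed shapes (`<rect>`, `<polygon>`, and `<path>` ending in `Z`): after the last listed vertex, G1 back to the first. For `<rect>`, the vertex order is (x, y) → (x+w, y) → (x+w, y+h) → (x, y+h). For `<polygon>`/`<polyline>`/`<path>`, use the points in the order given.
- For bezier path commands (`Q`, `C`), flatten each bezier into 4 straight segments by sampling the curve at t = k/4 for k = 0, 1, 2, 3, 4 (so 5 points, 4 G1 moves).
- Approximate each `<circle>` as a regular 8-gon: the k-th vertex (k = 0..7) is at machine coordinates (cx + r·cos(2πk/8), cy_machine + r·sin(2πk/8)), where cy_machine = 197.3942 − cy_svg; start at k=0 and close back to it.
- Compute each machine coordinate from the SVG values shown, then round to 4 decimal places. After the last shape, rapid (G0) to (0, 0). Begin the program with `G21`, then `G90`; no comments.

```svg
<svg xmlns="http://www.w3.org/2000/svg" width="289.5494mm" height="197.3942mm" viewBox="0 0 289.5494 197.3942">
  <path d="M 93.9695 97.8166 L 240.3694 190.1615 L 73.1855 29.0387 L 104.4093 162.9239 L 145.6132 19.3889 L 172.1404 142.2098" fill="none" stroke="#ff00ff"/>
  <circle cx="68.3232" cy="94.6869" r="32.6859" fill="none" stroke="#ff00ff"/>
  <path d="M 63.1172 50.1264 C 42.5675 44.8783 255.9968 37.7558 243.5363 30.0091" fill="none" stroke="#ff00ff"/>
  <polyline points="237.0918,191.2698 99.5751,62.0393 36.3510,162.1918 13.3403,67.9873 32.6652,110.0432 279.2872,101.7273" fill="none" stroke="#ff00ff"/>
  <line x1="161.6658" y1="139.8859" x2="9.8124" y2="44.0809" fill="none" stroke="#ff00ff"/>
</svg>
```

Since the viewBox matches the mm dimensions, user units are millimetres directly. The only transform is the Y-flip y_m = 197.3942 − y_svg.

Shape 1 is a open polyline drawn with `<path>`. Its stroke #ff00ff means engrave at S180, F3671. After flipping Y the toolpath is (93.9695,99.5776) → (240.3694,7.2327) → (73.1855,168.3555) → (104.4093,34.4703) → (145.6132,178.0053) → (172.1404,55.1844).

Shape 2 is a circle drawn with `<circle>`. Its stroke #ff00ff means engrave at S180, F3671. After flipping Y the toolpath is (101.0091,102.7073) → (91.4356,125.8197) → (68.3232,135.3932) → (45.2108,125.8197) → (35.6373,102.7073) → (45.2108,79.5949) → (68.3232,70.0214) → (91.4356,79.5949) → (101.0091,102.7073), returning to the start.

Shape 3 is a cubic bezier drawn with `<path>`. Its stroke #ff00ff means engrave at S180, F3671. After flipping Y the toolpath is (63.1172,147.2678) → (84.3905,151.5358) → (150.2933,156.3895) → (217.7128,161.7116) → (243.5363,167.3851).

Shape 4 is a open polyline drawn with `<polyline>`. Its stroke #ff00ff means engrave at S180, F3671. After flipping Y the toolpath is (237.0918,6.1244) → (99.5751,135.3549) → (36.3510,35.2024) → (13.3403,129.4069) → (32.6652,87.3510) → (279.2872,95.6669).

Shape 5 is a line segment drawn with `<line>`. Its stroke #ff00ff means engrave at S180, F3671. After flipping Y the toolpath is (161.6658,57.5083) → (9.8124,153.3133).

G21
G90
G0 X93.9695 Y99.5776
M3 S180
G1 X240.3694 Y7.2327 F3671
G1 X73.1855 Y168.3555
G1 X104.4093 Y34.4703
G1 X145.6132 Y178.0053
G1 X172.1404 Y55.1844
M5
G0 X101.0091 Y102.7073
M3 S180
G1 X91.4356 Y125.8197 F3671
G1 X68.3232 Y135.3932
G1 X45.2108 Y125.8197
G1 X35.6373 Y102.7073
G1 X45.2108 Y79.5949
G1 X68.3232 Y70.0214
G1 X91.4356 Y79.5949
G1 X101.0091 Y102.7073
M5
G0 X63.1172 Y147.2678
M3 S180
G1 X84.3905 Y151.5358 F3671
G1 X150.2933 Y156.3895
G1 X217.7128 Y161.7116
G1 X243.5363 Y167.3851
M5
G0 X237.0918 Y6.1244
M3 S180
G1 X99.5751 Y135.3549 F3671
G1 X36.3510 Y35.2024
G1 X13.3403 Y129.4069
G1 X32.6652 Y87.3510
G1 X279.2872 Y95.6669
M5
G0 X161.6658 Y57.5083
M3 S180
G1 X9.8124 Y153.3133 F3671
M5
G0 X0.0000 Y0.0000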